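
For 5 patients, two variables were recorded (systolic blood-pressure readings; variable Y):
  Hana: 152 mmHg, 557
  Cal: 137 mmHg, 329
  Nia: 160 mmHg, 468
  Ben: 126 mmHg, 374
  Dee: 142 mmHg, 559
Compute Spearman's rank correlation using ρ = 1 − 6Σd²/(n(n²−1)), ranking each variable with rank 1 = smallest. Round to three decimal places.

Ranks of variable 1: 4, 2, 5, 1, 3
Ranks of variable 2: 4, 1, 3, 2, 5
d = r₁ − r₂: 0, 1, 2, -1, -2
d²: 0, 1, 4, 1, 4; Σd² = 10
ρ = 1 − 6·10/(5·24) = 1 − 60/120 = 0.500

0.500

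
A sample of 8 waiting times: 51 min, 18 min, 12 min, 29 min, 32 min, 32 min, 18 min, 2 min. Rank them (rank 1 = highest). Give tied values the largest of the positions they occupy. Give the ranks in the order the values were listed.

1, 6, 7, 4, 3, 3, 6, 8

Sorted (descending): 51, 32, 32, 29, 18, 18, 12, 2
The 2 values of 32 occupy positions 2–3 → each gets rank 3.
The 2 values of 18 occupy positions 5–6 → each gets rank 6.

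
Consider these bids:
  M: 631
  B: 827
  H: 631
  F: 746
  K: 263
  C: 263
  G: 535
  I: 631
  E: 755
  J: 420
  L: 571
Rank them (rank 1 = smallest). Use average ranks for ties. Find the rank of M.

7

Sorted (ascending): 263, 263, 420, 535, 571, 631, 631, 631, 746, 755, 827
The 2 values of 263 occupy positions 1–2 → average rank (1+2)/2 = 1.5.
The 3 values of 631 occupy positions 6–8 → average rank 7.
M has value 631 → rank 7.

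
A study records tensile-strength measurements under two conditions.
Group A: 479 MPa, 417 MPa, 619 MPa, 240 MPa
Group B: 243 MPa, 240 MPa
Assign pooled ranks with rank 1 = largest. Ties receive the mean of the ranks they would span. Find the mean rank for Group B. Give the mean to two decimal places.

Sorted (descending): 619, 479, 417, 243, 240, 240
The 2 values of 240 occupy positions 5–6 → average rank (5+6)/2 = 5.5.
Group B values → pooled ranks: 243→4, 240→5.5
Mean rank = (4 + 5.5) / 2 = 4.75

4.75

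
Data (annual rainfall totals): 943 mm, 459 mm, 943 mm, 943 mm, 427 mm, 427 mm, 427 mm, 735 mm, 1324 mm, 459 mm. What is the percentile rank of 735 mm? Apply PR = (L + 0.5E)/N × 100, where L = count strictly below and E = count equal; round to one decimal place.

55.0

N = 10.
Strictly below 735: 5. Equal to 735: 1.
PR = (5 + 0.5·1)/10 × 100 = 55.0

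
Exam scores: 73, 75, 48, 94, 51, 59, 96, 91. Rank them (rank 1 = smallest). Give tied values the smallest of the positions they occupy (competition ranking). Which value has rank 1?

Sorted (ascending): 48, 51, 59, 73, 75, 91, 94, 96
No ties — each value takes its position as its rank.
Rank 1 → value 48.

48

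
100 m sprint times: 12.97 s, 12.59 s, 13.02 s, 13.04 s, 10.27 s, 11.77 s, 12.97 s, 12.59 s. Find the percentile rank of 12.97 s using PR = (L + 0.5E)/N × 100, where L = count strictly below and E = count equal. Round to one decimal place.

N = 8.
Strictly below 12.97: 4. Equal to 12.97: 2.
PR = (4 + 0.5·2)/8 × 100 = 62.5

62.5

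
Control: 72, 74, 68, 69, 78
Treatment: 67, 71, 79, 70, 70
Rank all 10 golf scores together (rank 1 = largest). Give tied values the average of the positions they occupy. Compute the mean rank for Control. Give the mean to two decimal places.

5.20

Sorted (descending): 79, 78, 74, 72, 71, 70, 70, 69, 68, 67
The 2 values of 70 occupy positions 6–7 → average rank (6+7)/2 = 6.5.
Control values → pooled ranks: 72→4, 74→3, 68→9, 69→8, 78→2
Mean rank = (4 + 3 + 9 + 8 + 2) / 5 = 5.20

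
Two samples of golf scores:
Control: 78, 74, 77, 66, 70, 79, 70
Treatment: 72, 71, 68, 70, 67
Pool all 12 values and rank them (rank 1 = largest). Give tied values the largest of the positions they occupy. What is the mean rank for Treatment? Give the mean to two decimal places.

8.20

Sorted (descending): 79, 78, 77, 74, 72, 71, 70, 70, 70, 68, 67, 66
The 3 values of 70 occupy positions 7–9 → each gets rank 9.
Treatment values → pooled ranks: 72→5, 71→6, 68→10, 70→9, 67→11
Mean rank = (5 + 6 + 10 + 9 + 11) / 5 = 8.20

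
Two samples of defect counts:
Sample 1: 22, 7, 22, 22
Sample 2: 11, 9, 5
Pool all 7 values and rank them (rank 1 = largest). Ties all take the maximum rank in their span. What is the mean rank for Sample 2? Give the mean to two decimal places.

5.33

Sorted (descending): 22, 22, 22, 11, 9, 7, 5
The 3 values of 22 occupy positions 1–3 → each gets rank 3.
Sample 2 values → pooled ranks: 11→4, 9→5, 5→7
Mean rank = (4 + 5 + 7) / 3 = 5.33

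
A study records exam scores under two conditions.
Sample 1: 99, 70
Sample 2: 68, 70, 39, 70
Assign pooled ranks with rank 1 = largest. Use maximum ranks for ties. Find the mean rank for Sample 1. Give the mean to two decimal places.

Sorted (descending): 99, 70, 70, 70, 68, 39
The 3 values of 70 occupy positions 2–4 → each gets rank 4.
Sample 1 values → pooled ranks: 99→1, 70→4
Mean rank = (1 + 4) / 2 = 2.50

2.50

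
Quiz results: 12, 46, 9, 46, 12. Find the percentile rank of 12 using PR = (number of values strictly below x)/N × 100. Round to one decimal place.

20.0

N = 5.
Strictly below 12: 1. Equal to 12: 2.
PR = 1/5 × 100 = 20.0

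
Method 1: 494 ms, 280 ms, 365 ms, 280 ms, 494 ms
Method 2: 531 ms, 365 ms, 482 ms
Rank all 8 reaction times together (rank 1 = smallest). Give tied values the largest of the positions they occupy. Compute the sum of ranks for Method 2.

17

Sorted (ascending): 280, 280, 365, 365, 482, 494, 494, 531
The 2 values of 280 occupy positions 1–2 → each gets rank 2.
The 2 values of 365 occupy positions 3–4 → each gets rank 4.
The 2 values of 494 occupy positions 6–7 → each gets rank 7.
Method 2 values → pooled ranks: 531→8, 365→4, 482→5
Rank sum = 8 + 4 + 5 = 17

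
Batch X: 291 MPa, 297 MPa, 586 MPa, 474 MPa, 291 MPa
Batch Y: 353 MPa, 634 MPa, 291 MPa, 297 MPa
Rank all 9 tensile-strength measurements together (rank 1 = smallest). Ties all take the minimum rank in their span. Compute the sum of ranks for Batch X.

21

Sorted (ascending): 291, 291, 291, 297, 297, 353, 474, 586, 634
The 3 values of 291 occupy positions 1–3 → each gets rank 1.
The 2 values of 297 occupy positions 4–5 → each gets rank 4.
Batch X values → pooled ranks: 291→1, 297→4, 586→8, 474→7, 291→1
Rank sum = 1 + 4 + 8 + 7 + 1 = 21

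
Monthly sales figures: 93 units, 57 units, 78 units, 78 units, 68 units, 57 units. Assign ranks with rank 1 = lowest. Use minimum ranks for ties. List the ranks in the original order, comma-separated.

6, 1, 4, 4, 3, 1

Sorted (ascending): 57, 57, 68, 78, 78, 93
The 2 values of 57 occupy positions 1–2 → each gets rank 1.
The 2 values of 78 occupy positions 4–5 → each gets rank 4.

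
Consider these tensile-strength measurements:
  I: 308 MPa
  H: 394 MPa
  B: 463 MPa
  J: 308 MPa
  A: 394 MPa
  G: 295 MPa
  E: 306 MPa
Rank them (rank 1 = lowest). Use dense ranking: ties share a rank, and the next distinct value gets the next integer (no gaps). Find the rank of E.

2

Sorted (ascending): 295, 306, 308, 308, 394, 394, 463
The 2 values of 308 share dense rank 3.
The 2 values of 394 share dense rank 4.
Remaining distinct values take the next consecutive integers.
E has value 306 MPa → rank 2.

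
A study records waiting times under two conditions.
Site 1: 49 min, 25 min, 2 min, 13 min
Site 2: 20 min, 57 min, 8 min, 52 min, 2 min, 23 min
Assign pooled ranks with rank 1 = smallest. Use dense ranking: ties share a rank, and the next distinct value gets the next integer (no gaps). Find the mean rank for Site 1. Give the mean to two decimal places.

Sorted (ascending): 2, 2, 8, 13, 20, 23, 25, 49, 52, 57
The 2 values of 2 share dense rank 1.
Remaining distinct values take the next consecutive integers.
Site 1 values → pooled ranks: 49→7, 25→6, 2→1, 13→3
Mean rank = (7 + 6 + 1 + 3) / 4 = 4.25

4.25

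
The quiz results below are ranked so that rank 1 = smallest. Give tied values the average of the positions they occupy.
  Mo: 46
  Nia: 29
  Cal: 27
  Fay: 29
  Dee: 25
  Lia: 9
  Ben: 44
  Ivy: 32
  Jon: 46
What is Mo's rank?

8.5

Sorted (ascending): 9, 25, 27, 29, 29, 32, 44, 46, 46
The 2 values of 29 occupy positions 4–5 → average rank (4+5)/2 = 4.5.
The 2 values of 46 occupy positions 8–9 → average rank (8+9)/2 = 8.5.
Mo has value 46 → rank 8.5.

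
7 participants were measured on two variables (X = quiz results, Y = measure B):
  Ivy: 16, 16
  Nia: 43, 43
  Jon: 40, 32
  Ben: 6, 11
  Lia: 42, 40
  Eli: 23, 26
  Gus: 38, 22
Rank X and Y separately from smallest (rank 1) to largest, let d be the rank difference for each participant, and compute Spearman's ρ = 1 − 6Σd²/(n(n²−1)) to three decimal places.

0.964

Ranks of variable 1: 2, 7, 5, 1, 6, 3, 4
Ranks of variable 2: 2, 7, 5, 1, 6, 4, 3
d = r₁ − r₂: 0, 0, 0, 0, 0, -1, 1
d²: 0, 0, 0, 0, 0, 1, 1; Σd² = 2
ρ = 1 − 6·2/(7·48) = 1 − 12/336 = 0.964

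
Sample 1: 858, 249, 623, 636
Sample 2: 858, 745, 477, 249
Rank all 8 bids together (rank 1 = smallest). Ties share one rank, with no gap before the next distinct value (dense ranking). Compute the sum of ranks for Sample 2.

Sorted (ascending): 249, 249, 477, 623, 636, 745, 858, 858
The 2 values of 249 share dense rank 1.
The 2 values of 858 share dense rank 6.
Remaining distinct values take the next consecutive integers.
Sample 2 values → pooled ranks: 858→6, 745→5, 477→2, 249→1
Rank sum = 6 + 5 + 2 + 1 = 14

14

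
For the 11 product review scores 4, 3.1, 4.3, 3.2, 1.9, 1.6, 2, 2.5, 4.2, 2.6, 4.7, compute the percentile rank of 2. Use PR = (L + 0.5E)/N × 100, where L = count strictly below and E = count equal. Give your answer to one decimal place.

22.7

N = 11.
Strictly below 2: 2. Equal to 2: 1.
PR = (2 + 0.5·1)/11 × 100 = 22.7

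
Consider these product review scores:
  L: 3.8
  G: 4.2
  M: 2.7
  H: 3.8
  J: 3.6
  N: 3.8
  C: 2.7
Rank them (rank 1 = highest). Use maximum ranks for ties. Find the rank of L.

4

Sorted (descending): 4.2, 3.8, 3.8, 3.8, 3.6, 2.7, 2.7
The 3 values of 3.8 occupy positions 2–4 → each gets rank 4.
The 2 values of 2.7 occupy positions 6–7 → each gets rank 7.
L has value 3.8 → rank 4.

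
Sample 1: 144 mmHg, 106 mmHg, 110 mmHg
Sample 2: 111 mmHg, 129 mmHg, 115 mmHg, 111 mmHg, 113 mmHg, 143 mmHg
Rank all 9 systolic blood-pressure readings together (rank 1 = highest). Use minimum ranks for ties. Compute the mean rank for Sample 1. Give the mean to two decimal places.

6.00

Sorted (descending): 144, 143, 129, 115, 113, 111, 111, 110, 106
The 2 values of 111 occupy positions 6–7 → each gets rank 6.
Sample 1 values → pooled ranks: 144→1, 106→9, 110→8
Mean rank = (1 + 9 + 8) / 3 = 6.00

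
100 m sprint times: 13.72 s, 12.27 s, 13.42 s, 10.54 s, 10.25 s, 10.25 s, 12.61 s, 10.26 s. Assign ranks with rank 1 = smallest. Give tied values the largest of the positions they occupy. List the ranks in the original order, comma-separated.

Sorted (ascending): 10.25, 10.25, 10.26, 10.54, 12.27, 12.61, 13.42, 13.72
The 2 values of 10.25 occupy positions 1–2 → each gets rank 2.

8, 5, 7, 4, 2, 2, 6, 3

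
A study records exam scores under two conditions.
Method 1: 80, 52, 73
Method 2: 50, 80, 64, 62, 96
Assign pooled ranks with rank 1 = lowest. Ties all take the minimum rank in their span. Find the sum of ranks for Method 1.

13

Sorted (ascending): 50, 52, 62, 64, 73, 80, 80, 96
The 2 values of 80 occupy positions 6–7 → each gets rank 6.
Method 1 values → pooled ranks: 80→6, 52→2, 73→5
Rank sum = 6 + 2 + 5 = 13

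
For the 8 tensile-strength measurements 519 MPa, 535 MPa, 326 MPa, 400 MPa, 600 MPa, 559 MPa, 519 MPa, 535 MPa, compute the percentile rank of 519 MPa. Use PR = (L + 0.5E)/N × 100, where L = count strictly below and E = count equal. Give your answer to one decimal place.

N = 8.
Strictly below 519: 2. Equal to 519: 2.
PR = (2 + 0.5·2)/8 × 100 = 37.5

37.5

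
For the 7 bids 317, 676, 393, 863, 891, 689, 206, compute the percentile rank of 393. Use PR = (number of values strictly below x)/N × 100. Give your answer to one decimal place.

28.6

N = 7.
Strictly below 393: 2. Equal to 393: 1.
PR = 2/7 × 100 = 28.6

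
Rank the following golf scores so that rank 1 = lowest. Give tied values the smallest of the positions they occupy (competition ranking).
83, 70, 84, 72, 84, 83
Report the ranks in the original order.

3, 1, 5, 2, 5, 3

Sorted (ascending): 70, 72, 83, 83, 84, 84
The 2 values of 83 occupy positions 3–4 → each gets rank 3.
The 2 values of 84 occupy positions 5–6 → each gets rank 5.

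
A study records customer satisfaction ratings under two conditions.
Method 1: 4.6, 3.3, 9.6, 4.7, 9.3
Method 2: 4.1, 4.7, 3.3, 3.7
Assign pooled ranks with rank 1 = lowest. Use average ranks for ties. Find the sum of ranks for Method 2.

15

Sorted (ascending): 3.3, 3.3, 3.7, 4.1, 4.6, 4.7, 4.7, 9.3, 9.6
The 2 values of 3.3 occupy positions 1–2 → average rank (1+2)/2 = 1.5.
The 2 values of 4.7 occupy positions 6–7 → average rank (6+7)/2 = 6.5.
Method 2 values → pooled ranks: 4.1→4, 4.7→6.5, 3.3→1.5, 3.7→3
Rank sum = 4 + 6.5 + 1.5 + 3 = 15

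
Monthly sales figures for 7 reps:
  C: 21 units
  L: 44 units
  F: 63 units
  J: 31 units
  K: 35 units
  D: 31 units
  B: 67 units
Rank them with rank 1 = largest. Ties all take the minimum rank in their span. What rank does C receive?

Sorted (descending): 67, 63, 44, 35, 31, 31, 21
The 2 values of 31 occupy positions 5–6 → each gets rank 5.
C has value 21 units → rank 7.

7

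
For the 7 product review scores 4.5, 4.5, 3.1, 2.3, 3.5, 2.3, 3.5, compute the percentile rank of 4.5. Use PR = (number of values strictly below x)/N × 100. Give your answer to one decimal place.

71.4

N = 7.
Strictly below 4.5: 5. Equal to 4.5: 2.
PR = 5/7 × 100 = 71.4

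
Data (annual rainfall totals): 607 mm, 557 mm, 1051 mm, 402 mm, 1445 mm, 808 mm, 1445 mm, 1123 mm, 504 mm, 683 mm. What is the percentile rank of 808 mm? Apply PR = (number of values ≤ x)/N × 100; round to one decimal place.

60.0

N = 10.
Strictly below 808: 5. Equal to 808: 1.
PR = 6/10 × 100 = 60.0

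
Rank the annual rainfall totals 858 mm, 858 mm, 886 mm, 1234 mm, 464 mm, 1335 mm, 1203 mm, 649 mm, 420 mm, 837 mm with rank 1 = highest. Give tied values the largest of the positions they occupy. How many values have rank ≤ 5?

Sorted (descending): 1335, 1234, 1203, 886, 858, 858, 837, 649, 464, 420
The 2 values of 858 occupy positions 5–6 → each gets rank 6.
Ranks ≤ 5: {1, 2, 3, 4} → 4 values.

4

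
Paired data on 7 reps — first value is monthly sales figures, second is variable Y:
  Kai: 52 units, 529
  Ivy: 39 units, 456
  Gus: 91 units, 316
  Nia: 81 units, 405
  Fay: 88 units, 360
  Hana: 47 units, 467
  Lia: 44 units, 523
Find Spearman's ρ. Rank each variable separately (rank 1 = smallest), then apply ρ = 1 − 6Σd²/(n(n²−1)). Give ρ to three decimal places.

-0.679

Ranks of variable 1: 4, 1, 7, 5, 6, 3, 2
Ranks of variable 2: 7, 4, 1, 3, 2, 5, 6
d = r₁ − r₂: -3, -3, 6, 2, 4, -2, -4
d²: 9, 9, 36, 4, 16, 4, 16; Σd² = 94
ρ = 1 − 6·94/(7·48) = 1 − 564/336 = -0.679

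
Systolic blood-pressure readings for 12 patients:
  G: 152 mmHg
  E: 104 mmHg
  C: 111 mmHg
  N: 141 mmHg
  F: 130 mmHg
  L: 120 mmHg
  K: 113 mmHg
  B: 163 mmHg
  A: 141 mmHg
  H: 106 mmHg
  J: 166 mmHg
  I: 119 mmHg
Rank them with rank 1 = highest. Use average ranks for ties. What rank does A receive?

4.5

Sorted (descending): 166, 163, 152, 141, 141, 130, 120, 119, 113, 111, 106, 104
The 2 values of 141 occupy positions 4–5 → average rank (4+5)/2 = 4.5.
A has value 141 mmHg → rank 4.5.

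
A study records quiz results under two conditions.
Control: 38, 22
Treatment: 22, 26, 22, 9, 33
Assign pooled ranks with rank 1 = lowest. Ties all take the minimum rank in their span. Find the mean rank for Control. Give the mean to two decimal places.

Sorted (ascending): 9, 22, 22, 22, 26, 33, 38
The 3 values of 22 occupy positions 2–4 → each gets rank 2.
Control values → pooled ranks: 38→7, 22→2
Mean rank = (7 + 2) / 2 = 4.50

4.50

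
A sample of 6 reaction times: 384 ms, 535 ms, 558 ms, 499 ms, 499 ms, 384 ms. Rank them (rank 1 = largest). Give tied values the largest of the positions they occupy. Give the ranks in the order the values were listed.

6, 2, 1, 4, 4, 6

Sorted (descending): 558, 535, 499, 499, 384, 384
The 2 values of 499 occupy positions 3–4 → each gets rank 4.
The 2 values of 384 occupy positions 5–6 → each gets rank 6.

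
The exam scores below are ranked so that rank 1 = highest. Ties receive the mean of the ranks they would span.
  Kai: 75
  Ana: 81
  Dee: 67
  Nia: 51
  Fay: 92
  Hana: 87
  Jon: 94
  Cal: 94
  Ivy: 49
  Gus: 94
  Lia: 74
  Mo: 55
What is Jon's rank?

Sorted (descending): 94, 94, 94, 92, 87, 81, 75, 74, 67, 55, 51, 49
The 3 values of 94 occupy positions 1–3 → average rank 2.
Jon has value 94 → rank 2.

2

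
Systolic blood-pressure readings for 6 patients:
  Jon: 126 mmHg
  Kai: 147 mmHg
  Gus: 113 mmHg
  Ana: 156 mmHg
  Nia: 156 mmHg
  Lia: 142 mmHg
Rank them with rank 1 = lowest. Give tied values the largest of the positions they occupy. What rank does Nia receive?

Sorted (ascending): 113, 126, 142, 147, 156, 156
The 2 values of 156 occupy positions 5–6 → each gets rank 6.
Nia has value 156 mmHg → rank 6.

6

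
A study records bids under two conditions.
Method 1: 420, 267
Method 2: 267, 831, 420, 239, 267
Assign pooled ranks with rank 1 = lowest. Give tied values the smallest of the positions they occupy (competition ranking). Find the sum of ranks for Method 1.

7

Sorted (ascending): 239, 267, 267, 267, 420, 420, 831
The 3 values of 267 occupy positions 2–4 → each gets rank 2.
The 2 values of 420 occupy positions 5–6 → each gets rank 5.
Method 1 values → pooled ranks: 420→5, 267→2
Rank sum = 5 + 2 = 7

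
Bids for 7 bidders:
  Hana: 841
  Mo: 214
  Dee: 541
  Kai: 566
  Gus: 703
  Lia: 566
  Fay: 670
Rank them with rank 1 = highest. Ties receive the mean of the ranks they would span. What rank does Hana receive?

1

Sorted (descending): 841, 703, 670, 566, 566, 541, 214
The 2 values of 566 occupy positions 4–5 → average rank (4+5)/2 = 4.5.
Hana has value 841 → rank 1.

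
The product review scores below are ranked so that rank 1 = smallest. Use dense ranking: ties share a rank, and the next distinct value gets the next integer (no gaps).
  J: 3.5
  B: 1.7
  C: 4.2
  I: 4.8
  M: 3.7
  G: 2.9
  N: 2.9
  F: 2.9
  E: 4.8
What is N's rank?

2

Sorted (ascending): 1.7, 2.9, 2.9, 2.9, 3.5, 3.7, 4.2, 4.8, 4.8
The 3 values of 2.9 share dense rank 2.
The 2 values of 4.8 share dense rank 6.
Remaining distinct values take the next consecutive integers.
N has value 2.9 → rank 2.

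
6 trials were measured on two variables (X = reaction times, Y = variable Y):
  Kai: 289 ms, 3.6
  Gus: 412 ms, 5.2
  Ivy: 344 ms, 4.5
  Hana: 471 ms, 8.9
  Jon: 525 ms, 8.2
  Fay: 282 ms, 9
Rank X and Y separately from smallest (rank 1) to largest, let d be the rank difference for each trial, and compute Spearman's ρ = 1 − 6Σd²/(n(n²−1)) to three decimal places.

0.086

Ranks of variable 1: 2, 4, 3, 5, 6, 1
Ranks of variable 2: 1, 3, 2, 5, 4, 6
d = r₁ − r₂: 1, 1, 1, 0, 2, -5
d²: 1, 1, 1, 0, 4, 25; Σd² = 32
ρ = 1 − 6·32/(6·35) = 1 − 192/210 = 0.086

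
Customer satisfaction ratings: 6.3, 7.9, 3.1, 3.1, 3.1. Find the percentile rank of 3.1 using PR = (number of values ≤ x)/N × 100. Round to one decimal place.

N = 5.
Strictly below 3.1: 0. Equal to 3.1: 3.
PR = 3/5 × 100 = 60.0

60.0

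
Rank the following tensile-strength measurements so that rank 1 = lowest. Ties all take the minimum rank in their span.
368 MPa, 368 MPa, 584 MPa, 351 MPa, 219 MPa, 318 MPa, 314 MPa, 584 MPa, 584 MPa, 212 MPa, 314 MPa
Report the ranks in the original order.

7, 7, 9, 6, 2, 5, 3, 9, 9, 1, 3

Sorted (ascending): 212, 219, 314, 314, 318, 351, 368, 368, 584, 584, 584
The 2 values of 314 occupy positions 3–4 → each gets rank 3.
The 2 values of 368 occupy positions 7–8 → each gets rank 7.
The 3 values of 584 occupy positions 9–11 → each gets rank 9.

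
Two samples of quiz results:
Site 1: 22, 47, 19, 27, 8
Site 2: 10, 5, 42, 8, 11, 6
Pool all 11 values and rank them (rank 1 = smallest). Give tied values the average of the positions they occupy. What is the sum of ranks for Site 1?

Sorted (ascending): 5, 6, 8, 8, 10, 11, 19, 22, 27, 42, 47
The 2 values of 8 occupy positions 3–4 → average rank (3+4)/2 = 3.5.
Site 1 values → pooled ranks: 22→8, 47→11, 19→7, 27→9, 8→3.5
Rank sum = 8 + 11 + 7 + 9 + 3.5 = 38.5

38.5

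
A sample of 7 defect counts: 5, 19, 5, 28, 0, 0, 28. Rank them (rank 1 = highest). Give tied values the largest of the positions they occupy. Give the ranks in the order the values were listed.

Sorted (descending): 28, 28, 19, 5, 5, 0, 0
The 2 values of 28 occupy positions 1–2 → each gets rank 2.
The 2 values of 5 occupy positions 4–5 → each gets rank 5.
The 2 values of 0 occupy positions 6–7 → each gets rank 7.

5, 3, 5, 2, 7, 7, 2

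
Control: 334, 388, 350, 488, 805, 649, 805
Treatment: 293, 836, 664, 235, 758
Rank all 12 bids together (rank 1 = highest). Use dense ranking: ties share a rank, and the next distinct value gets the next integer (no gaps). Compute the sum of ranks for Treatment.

29

Sorted (descending): 836, 805, 805, 758, 664, 649, 488, 388, 350, 334, 293, 235
The 2 values of 805 share dense rank 2.
Remaining distinct values take the next consecutive integers.
Treatment values → pooled ranks: 293→10, 836→1, 664→4, 235→11, 758→3
Rank sum = 10 + 1 + 4 + 11 + 3 = 29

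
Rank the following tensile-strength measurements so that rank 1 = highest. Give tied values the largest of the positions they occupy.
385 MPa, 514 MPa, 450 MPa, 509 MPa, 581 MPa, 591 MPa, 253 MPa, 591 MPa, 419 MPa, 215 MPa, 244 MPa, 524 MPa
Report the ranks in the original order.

9, 5, 7, 6, 3, 2, 10, 2, 8, 12, 11, 4

Sorted (descending): 591, 591, 581, 524, 514, 509, 450, 419, 385, 253, 244, 215
The 2 values of 591 occupy positions 1–2 → each gets rank 2.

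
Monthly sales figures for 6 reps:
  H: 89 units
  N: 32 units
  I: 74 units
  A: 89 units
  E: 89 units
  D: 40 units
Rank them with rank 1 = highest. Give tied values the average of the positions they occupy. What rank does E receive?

Sorted (descending): 89, 89, 89, 74, 40, 32
The 3 values of 89 occupy positions 1–3 → average rank 2.
E has value 89 units → rank 2.

2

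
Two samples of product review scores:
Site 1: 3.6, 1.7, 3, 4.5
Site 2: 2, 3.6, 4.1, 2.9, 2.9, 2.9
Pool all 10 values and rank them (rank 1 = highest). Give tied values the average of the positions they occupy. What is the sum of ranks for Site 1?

Sorted (descending): 4.5, 4.1, 3.6, 3.6, 3, 2.9, 2.9, 2.9, 2, 1.7
The 2 values of 3.6 occupy positions 3–4 → average rank (3+4)/2 = 3.5.
The 3 values of 2.9 occupy positions 6–8 → average rank 7.
Site 1 values → pooled ranks: 3.6→3.5, 1.7→10, 3→5, 4.5→1
Rank sum = 3.5 + 10 + 5 + 1 = 19.5

19.5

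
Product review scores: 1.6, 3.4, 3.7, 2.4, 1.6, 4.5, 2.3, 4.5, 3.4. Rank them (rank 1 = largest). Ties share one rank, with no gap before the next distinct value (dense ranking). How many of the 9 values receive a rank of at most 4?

Sorted (descending): 4.5, 4.5, 3.7, 3.4, 3.4, 2.4, 2.3, 1.6, 1.6
The 2 values of 4.5 share dense rank 1.
The 2 values of 3.4 share dense rank 3.
The 2 values of 1.6 share dense rank 6.
Remaining distinct values take the next consecutive integers.
Ranks ≤ 4: {1, 1, 2, 3, 3, 4} → 6 values.

6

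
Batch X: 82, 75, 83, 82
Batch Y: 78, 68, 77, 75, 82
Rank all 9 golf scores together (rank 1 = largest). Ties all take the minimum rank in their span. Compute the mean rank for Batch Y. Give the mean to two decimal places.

Sorted (descending): 83, 82, 82, 82, 78, 77, 75, 75, 68
The 3 values of 82 occupy positions 2–4 → each gets rank 2.
The 2 values of 75 occupy positions 7–8 → each gets rank 7.
Batch Y values → pooled ranks: 78→5, 68→9, 77→6, 75→7, 82→2
Mean rank = (5 + 9 + 6 + 7 + 2) / 5 = 5.80

5.80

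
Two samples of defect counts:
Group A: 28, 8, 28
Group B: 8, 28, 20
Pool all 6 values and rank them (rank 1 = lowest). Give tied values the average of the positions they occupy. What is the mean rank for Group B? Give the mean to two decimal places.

3.17

Sorted (ascending): 8, 8, 20, 28, 28, 28
The 2 values of 8 occupy positions 1–2 → average rank (1+2)/2 = 1.5.
The 3 values of 28 occupy positions 4–6 → average rank 5.
Group B values → pooled ranks: 8→1.5, 28→5, 20→3
Mean rank = (1.5 + 5 + 3) / 3 = 3.17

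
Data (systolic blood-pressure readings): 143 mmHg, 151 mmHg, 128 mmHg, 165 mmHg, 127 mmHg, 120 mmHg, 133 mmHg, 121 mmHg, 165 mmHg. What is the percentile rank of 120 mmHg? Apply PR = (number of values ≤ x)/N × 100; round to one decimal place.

N = 9.
Strictly below 120: 0. Equal to 120: 1.
PR = 1/9 × 100 = 11.1

11.1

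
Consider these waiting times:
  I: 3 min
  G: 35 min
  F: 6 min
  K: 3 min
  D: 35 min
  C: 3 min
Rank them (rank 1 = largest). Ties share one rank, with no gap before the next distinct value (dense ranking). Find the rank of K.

Sorted (descending): 35, 35, 6, 3, 3, 3
The 2 values of 35 share dense rank 1.
The 3 values of 3 share dense rank 3.
Remaining distinct values take the next consecutive integers.
K has value 3 min → rank 3.

3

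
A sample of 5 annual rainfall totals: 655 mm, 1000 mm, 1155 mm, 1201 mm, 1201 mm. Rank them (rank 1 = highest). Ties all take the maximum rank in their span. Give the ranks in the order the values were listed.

Sorted (descending): 1201, 1201, 1155, 1000, 655
The 2 values of 1201 occupy positions 1–2 → each gets rank 2.

5, 4, 3, 2, 2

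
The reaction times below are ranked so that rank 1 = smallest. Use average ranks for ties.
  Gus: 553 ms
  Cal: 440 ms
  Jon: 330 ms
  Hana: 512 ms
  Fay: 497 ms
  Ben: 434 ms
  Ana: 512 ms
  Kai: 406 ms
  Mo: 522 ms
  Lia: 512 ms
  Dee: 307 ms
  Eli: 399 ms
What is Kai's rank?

4

Sorted (ascending): 307, 330, 399, 406, 434, 440, 497, 512, 512, 512, 522, 553
The 3 values of 512 occupy positions 8–10 → average rank 9.
Kai has value 406 ms → rank 4.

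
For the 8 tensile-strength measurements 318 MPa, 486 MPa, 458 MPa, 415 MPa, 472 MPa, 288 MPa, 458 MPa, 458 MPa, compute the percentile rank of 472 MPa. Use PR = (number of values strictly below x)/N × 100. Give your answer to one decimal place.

75.0

N = 8.
Strictly below 472: 6. Equal to 472: 1.
PR = 6/8 × 100 = 75.0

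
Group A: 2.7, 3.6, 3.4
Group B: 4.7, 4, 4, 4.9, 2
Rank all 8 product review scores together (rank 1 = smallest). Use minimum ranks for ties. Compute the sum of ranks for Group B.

26

Sorted (ascending): 2, 2.7, 3.4, 3.6, 4, 4, 4.7, 4.9
The 2 values of 4 occupy positions 5–6 → each gets rank 5.
Group B values → pooled ranks: 4.7→7, 4→5, 4→5, 4.9→8, 2→1
Rank sum = 7 + 5 + 5 + 8 + 1 = 26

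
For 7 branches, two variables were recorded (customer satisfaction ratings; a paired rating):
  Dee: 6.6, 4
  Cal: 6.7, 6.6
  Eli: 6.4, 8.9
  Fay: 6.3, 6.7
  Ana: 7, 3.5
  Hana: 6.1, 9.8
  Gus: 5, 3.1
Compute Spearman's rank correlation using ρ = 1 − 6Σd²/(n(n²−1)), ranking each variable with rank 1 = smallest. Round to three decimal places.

Ranks of variable 1: 5, 6, 4, 3, 7, 2, 1
Ranks of variable 2: 3, 4, 6, 5, 2, 7, 1
d = r₁ − r₂: 2, 2, -2, -2, 5, -5, 0
d²: 4, 4, 4, 4, 25, 25, 0; Σd² = 66
ρ = 1 − 6·66/(7·48) = 1 − 396/336 = -0.179

-0.179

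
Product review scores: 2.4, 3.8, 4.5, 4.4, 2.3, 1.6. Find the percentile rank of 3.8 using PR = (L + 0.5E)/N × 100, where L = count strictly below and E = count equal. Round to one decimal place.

N = 6.
Strictly below 3.8: 3. Equal to 3.8: 1.
PR = (3 + 0.5·1)/6 × 100 = 58.3

58.3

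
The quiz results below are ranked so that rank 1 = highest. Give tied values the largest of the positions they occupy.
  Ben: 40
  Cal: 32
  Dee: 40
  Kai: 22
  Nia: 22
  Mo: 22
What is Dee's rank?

2

Sorted (descending): 40, 40, 32, 22, 22, 22
The 2 values of 40 occupy positions 1–2 → each gets rank 2.
The 3 values of 22 occupy positions 4–6 → each gets rank 6.
Dee has value 40 → rank 2.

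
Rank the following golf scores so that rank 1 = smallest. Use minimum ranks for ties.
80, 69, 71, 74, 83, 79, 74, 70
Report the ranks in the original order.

7, 1, 3, 4, 8, 6, 4, 2

Sorted (ascending): 69, 70, 71, 74, 74, 79, 80, 83
The 2 values of 74 occupy positions 4–5 → each gets rank 4.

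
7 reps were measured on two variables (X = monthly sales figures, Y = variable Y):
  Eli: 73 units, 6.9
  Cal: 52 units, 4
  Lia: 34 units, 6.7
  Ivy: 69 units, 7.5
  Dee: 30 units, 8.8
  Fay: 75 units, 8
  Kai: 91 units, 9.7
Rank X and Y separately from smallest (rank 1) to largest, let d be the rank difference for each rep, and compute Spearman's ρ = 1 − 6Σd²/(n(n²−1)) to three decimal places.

0.393

Ranks of variable 1: 5, 3, 2, 4, 1, 6, 7
Ranks of variable 2: 3, 1, 2, 4, 6, 5, 7
d = r₁ − r₂: 2, 2, 0, 0, -5, 1, 0
d²: 4, 4, 0, 0, 25, 1, 0; Σd² = 34
ρ = 1 − 6·34/(7·48) = 1 − 204/336 = 0.393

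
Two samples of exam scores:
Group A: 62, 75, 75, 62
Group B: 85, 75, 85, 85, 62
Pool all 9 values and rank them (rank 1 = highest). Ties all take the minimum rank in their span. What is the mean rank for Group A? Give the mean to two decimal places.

5.50

Sorted (descending): 85, 85, 85, 75, 75, 75, 62, 62, 62
The 3 values of 85 occupy positions 1–3 → each gets rank 1.
The 3 values of 75 occupy positions 4–6 → each gets rank 4.
The 3 values of 62 occupy positions 7–9 → each gets rank 7.
Group A values → pooled ranks: 62→7, 75→4, 75→4, 62→7
Mean rank = (7 + 4 + 4 + 7) / 4 = 5.50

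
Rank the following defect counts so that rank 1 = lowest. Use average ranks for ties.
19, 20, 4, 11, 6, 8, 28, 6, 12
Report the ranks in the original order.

7, 8, 1, 5, 2.5, 4, 9, 2.5, 6

Sorted (ascending): 4, 6, 6, 8, 11, 12, 19, 20, 28
The 2 values of 6 occupy positions 2–3 → average rank (2+3)/2 = 2.5.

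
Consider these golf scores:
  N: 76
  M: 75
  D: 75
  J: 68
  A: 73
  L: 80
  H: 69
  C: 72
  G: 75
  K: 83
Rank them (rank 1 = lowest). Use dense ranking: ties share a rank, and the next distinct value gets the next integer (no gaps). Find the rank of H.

2

Sorted (ascending): 68, 69, 72, 73, 75, 75, 75, 76, 80, 83
The 3 values of 75 share dense rank 5.
Remaining distinct values take the next consecutive integers.
H has value 69 → rank 2.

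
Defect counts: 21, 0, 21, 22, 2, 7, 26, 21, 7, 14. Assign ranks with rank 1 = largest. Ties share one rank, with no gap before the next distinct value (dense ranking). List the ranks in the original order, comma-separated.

Sorted (descending): 26, 22, 21, 21, 21, 14, 7, 7, 2, 0
The 3 values of 21 share dense rank 3.
The 2 values of 7 share dense rank 5.
Remaining distinct values take the next consecutive integers.

3, 7, 3, 2, 6, 5, 1, 3, 5, 4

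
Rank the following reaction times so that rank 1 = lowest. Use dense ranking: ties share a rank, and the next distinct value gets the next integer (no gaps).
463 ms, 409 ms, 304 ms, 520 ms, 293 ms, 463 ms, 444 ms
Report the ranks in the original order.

5, 3, 2, 6, 1, 5, 4

Sorted (ascending): 293, 304, 409, 444, 463, 463, 520
The 2 values of 463 share dense rank 5.
Remaining distinct values take the next consecutive integers.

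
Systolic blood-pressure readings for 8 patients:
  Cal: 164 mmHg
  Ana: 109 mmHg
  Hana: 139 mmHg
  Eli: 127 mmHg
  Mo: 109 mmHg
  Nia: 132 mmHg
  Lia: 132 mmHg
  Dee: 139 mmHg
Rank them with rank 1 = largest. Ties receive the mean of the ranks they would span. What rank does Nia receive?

Sorted (descending): 164, 139, 139, 132, 132, 127, 109, 109
The 2 values of 139 occupy positions 2–3 → average rank (2+3)/2 = 2.5.
The 2 values of 132 occupy positions 4–5 → average rank (4+5)/2 = 4.5.
The 2 values of 109 occupy positions 7–8 → average rank (7+8)/2 = 7.5.
Nia has value 132 mmHg → rank 4.5.

4.5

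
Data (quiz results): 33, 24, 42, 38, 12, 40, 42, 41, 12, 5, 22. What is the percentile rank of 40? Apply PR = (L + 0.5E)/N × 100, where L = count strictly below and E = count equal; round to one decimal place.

N = 11.
Strictly below 40: 7. Equal to 40: 1.
PR = (7 + 0.5·1)/11 × 100 = 68.2

68.2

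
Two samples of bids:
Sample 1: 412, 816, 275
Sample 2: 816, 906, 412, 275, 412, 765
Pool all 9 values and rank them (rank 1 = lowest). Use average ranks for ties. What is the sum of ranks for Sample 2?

32

Sorted (ascending): 275, 275, 412, 412, 412, 765, 816, 816, 906
The 2 values of 275 occupy positions 1–2 → average rank (1+2)/2 = 1.5.
The 3 values of 412 occupy positions 3–5 → average rank 4.
The 2 values of 816 occupy positions 7–8 → average rank (7+8)/2 = 7.5.
Sample 2 values → pooled ranks: 816→7.5, 906→9, 412→4, 275→1.5, 412→4, 765→6
Rank sum = 7.5 + 9 + 4 + 1.5 + 4 + 6 = 32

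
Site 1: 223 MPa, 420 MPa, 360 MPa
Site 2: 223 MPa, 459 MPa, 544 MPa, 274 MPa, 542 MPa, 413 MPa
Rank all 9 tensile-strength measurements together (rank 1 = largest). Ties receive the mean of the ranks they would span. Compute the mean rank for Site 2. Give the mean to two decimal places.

Sorted (descending): 544, 542, 459, 420, 413, 360, 274, 223, 223
The 2 values of 223 occupy positions 8–9 → average rank (8+9)/2 = 8.5.
Site 2 values → pooled ranks: 223→8.5, 459→3, 544→1, 274→7, 542→2, 413→5
Mean rank = (8.5 + 3 + 1 + 7 + 2 + 5) / 6 = 4.42

4.42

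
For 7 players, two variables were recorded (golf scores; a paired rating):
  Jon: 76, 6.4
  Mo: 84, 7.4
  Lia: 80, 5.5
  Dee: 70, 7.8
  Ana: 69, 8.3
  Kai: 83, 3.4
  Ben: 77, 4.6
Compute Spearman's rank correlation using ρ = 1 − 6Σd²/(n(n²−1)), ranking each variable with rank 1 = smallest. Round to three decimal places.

-0.607

Ranks of variable 1: 3, 7, 5, 2, 1, 6, 4
Ranks of variable 2: 4, 5, 3, 6, 7, 1, 2
d = r₁ − r₂: -1, 2, 2, -4, -6, 5, 2
d²: 1, 4, 4, 16, 36, 25, 4; Σd² = 90
ρ = 1 − 6·90/(7·48) = 1 − 540/336 = -0.607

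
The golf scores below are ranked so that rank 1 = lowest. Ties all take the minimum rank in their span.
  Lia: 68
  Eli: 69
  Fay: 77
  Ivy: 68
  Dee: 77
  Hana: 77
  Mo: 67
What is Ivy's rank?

Sorted (ascending): 67, 68, 68, 69, 77, 77, 77
The 2 values of 68 occupy positions 2–3 → each gets rank 2.
The 3 values of 77 occupy positions 5–7 → each gets rank 5.
Ivy has value 68 → rank 2.

2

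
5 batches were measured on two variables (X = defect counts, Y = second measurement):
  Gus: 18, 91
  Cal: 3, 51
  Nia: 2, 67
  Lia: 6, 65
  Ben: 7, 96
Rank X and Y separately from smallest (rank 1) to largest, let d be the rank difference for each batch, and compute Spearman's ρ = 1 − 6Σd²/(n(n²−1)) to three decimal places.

0.600

Ranks of variable 1: 5, 2, 1, 3, 4
Ranks of variable 2: 4, 1, 3, 2, 5
d = r₁ − r₂: 1, 1, -2, 1, -1
d²: 1, 1, 4, 1, 1; Σd² = 8
ρ = 1 − 6·8/(5·24) = 1 − 48/120 = 0.600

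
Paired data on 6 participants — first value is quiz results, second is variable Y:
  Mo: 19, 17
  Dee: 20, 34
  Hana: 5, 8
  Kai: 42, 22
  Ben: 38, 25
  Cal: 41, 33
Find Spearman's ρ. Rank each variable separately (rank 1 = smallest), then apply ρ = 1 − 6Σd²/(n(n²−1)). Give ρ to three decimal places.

0.486

Ranks of variable 1: 2, 3, 1, 6, 4, 5
Ranks of variable 2: 2, 6, 1, 3, 4, 5
d = r₁ − r₂: 0, -3, 0, 3, 0, 0
d²: 0, 9, 0, 9, 0, 0; Σd² = 18
ρ = 1 − 6·18/(6·35) = 1 − 108/210 = 0.486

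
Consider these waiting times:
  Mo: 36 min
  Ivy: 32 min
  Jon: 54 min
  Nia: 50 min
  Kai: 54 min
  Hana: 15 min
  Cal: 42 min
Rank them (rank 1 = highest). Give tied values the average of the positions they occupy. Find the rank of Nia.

3

Sorted (descending): 54, 54, 50, 42, 36, 32, 15
The 2 values of 54 occupy positions 1–2 → average rank (1+2)/2 = 1.5.
Nia has value 50 min → rank 3.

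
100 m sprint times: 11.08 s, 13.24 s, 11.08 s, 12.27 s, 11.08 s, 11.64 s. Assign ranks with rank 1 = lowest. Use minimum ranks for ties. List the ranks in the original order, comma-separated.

Sorted (ascending): 11.08, 11.08, 11.08, 11.64, 12.27, 13.24
The 3 values of 11.08 occupy positions 1–3 → each gets rank 1.

1, 6, 1, 5, 1, 4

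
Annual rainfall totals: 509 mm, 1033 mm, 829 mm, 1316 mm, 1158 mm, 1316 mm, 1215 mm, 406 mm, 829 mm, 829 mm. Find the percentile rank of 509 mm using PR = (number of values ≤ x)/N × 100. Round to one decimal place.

N = 10.
Strictly below 509: 1. Equal to 509: 1.
PR = 2/10 × 100 = 20.0

20.0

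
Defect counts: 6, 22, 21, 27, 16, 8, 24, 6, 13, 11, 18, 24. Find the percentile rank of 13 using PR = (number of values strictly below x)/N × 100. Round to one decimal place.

33.3

N = 12.
Strictly below 13: 4. Equal to 13: 1.
PR = 4/12 × 100 = 33.3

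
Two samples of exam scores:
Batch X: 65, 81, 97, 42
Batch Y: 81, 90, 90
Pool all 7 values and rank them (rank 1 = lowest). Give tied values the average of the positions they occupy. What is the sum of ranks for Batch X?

Sorted (ascending): 42, 65, 81, 81, 90, 90, 97
The 2 values of 81 occupy positions 3–4 → average rank (3+4)/2 = 3.5.
The 2 values of 90 occupy positions 5–6 → average rank (5+6)/2 = 5.5.
Batch X values → pooled ranks: 65→2, 81→3.5, 97→7, 42→1
Rank sum = 2 + 3.5 + 7 + 1 = 13.5

13.5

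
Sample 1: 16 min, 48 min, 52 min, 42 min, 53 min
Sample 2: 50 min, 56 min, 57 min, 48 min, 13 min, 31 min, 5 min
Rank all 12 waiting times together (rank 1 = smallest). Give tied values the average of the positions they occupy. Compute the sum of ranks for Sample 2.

Sorted (ascending): 5, 13, 16, 31, 42, 48, 48, 50, 52, 53, 56, 57
The 2 values of 48 occupy positions 6–7 → average rank (6+7)/2 = 6.5.
Sample 2 values → pooled ranks: 50→8, 56→11, 57→12, 48→6.5, 13→2, 31→4, 5→1
Rank sum = 8 + 11 + 12 + 6.5 + 2 + 4 + 1 = 44.5

44.5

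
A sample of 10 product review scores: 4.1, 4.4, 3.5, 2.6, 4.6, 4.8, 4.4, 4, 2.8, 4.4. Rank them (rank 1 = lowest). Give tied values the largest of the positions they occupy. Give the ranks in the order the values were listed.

5, 8, 3, 1, 9, 10, 8, 4, 2, 8

Sorted (ascending): 2.6, 2.8, 3.5, 4, 4.1, 4.4, 4.4, 4.4, 4.6, 4.8
The 3 values of 4.4 occupy positions 6–8 → each gets rank 8.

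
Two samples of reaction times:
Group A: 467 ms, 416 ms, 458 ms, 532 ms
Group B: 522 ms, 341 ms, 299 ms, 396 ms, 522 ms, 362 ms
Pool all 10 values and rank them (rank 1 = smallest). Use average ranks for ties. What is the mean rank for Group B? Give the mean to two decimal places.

Sorted (ascending): 299, 341, 362, 396, 416, 458, 467, 522, 522, 532
The 2 values of 522 occupy positions 8–9 → average rank (8+9)/2 = 8.5.
Group B values → pooled ranks: 522→8.5, 341→2, 299→1, 396→4, 522→8.5, 362→3
Mean rank = (8.5 + 2 + 1 + 4 + 8.5 + 3) / 6 = 4.50

4.50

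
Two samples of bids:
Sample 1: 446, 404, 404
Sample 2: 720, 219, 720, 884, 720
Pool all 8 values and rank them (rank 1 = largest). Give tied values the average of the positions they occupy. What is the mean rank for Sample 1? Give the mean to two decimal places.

6.00

Sorted (descending): 884, 720, 720, 720, 446, 404, 404, 219
The 3 values of 720 occupy positions 2–4 → average rank 3.
The 2 values of 404 occupy positions 6–7 → average rank (6+7)/2 = 6.5.
Sample 1 values → pooled ranks: 446→5, 404→6.5, 404→6.5
Mean rank = (5 + 6.5 + 6.5) / 3 = 6.00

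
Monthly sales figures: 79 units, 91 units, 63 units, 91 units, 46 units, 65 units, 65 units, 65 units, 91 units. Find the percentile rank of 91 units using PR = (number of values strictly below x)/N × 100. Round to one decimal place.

66.7

N = 9.
Strictly below 91: 6. Equal to 91: 3.
PR = 6/9 × 100 = 66.7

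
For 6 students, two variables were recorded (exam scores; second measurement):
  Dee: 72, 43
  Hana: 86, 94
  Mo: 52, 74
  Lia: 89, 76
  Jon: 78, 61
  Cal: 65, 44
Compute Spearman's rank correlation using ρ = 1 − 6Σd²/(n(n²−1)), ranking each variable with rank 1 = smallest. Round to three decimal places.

Ranks of variable 1: 3, 5, 1, 6, 4, 2
Ranks of variable 2: 1, 6, 4, 5, 3, 2
d = r₁ − r₂: 2, -1, -3, 1, 1, 0
d²: 4, 1, 9, 1, 1, 0; Σd² = 16
ρ = 1 − 6·16/(6·35) = 1 − 96/210 = 0.543

0.543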